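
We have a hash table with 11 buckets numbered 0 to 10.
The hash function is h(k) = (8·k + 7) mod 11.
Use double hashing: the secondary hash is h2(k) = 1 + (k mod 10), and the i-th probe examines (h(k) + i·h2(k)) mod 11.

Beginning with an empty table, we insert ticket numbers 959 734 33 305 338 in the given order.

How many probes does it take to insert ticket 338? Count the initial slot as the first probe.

2

959: h=1 -> slot 1
734: h=5 -> slot 5
33: h=7 -> slot 7
305: h=5, h2=6, probe 5,0 -> slot 0
338: h=5, h2=9, probe 5,3 -> slot 3
Table: [305, 959, -, 338, -, 734, -, 33, -, -, -]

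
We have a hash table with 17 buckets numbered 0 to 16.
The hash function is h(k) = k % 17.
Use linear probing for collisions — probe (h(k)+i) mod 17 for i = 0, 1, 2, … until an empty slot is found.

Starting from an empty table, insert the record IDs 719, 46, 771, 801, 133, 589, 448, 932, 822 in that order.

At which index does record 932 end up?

719: h=5 => slot 5
46: h=12 => slot 12
771: h=6 => slot 6
801: h=2 => slot 2
133: h=14 => slot 14
589: h=11 => slot 11
448: h=6, probe 6,7 => slot 7
932: h=14, probe 14,15 => slot 15
822: h=6, probe 6,7,8 => slot 8
Table: [—, —, 801, —, —, 719, 771, 448, 822, —, —, 589, 46, —, 133, 932, —]

15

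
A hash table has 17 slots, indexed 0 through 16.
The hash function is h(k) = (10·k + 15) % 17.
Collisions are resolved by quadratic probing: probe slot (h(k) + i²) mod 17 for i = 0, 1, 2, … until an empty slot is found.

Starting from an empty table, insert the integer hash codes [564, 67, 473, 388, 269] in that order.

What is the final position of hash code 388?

3

Insert 564: h=11, slot 11 empty => index 11.
Insert 67: h=5, slot 5 empty => index 5.
Insert 473: h=2, slot 2 empty => index 2.
Insert 388: h=2, slot 2 occupied => index 3.
Insert 269: h=2, slots 2,3 occupied => index 6.
Table: [∅, ∅, 473, 388, ∅, 67, 269, ∅, ∅, ∅, ∅, 564, ∅, ∅, ∅, ∅, ∅]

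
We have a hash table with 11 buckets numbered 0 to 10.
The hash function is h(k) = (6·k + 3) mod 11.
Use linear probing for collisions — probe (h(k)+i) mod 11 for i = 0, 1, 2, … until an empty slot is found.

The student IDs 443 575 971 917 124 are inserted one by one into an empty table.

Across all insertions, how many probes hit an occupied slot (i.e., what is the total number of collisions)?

6

Insert 443: h=10, slot 10 empty → index 10.
Insert 575: h=10, slot 10 occupied → index 0.
Insert 971: h=10, slots 10,0 occupied → index 1.
Insert 917: h=5, slot 5 empty → index 5.
Insert 124: h=10, slots 10,0,1 occupied → index 2.
Table: [575, 971, 124, ., ., 917, ., ., ., ., 443]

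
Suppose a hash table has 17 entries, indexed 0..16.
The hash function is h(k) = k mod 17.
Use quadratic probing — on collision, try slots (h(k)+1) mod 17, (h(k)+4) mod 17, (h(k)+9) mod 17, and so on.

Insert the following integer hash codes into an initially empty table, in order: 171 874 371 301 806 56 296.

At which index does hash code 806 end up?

Insert 171: h=1, slot 1 empty -> index 1.
Insert 874: h=7, slot 7 empty -> index 7.
Insert 371: h=14, slot 14 empty -> index 14.
Insert 301: h=12, slot 12 empty -> index 12.
Insert 806: h=7, slot 7 occupied -> index 8.
Insert 56: h=5, slot 5 empty -> index 5.
Insert 296: h=7, slots 7,8 occupied -> index 11.
Table: [-, 171, -, -, -, 56, -, 874, 806, -, -, 296, 301, -, 371, -, -]

8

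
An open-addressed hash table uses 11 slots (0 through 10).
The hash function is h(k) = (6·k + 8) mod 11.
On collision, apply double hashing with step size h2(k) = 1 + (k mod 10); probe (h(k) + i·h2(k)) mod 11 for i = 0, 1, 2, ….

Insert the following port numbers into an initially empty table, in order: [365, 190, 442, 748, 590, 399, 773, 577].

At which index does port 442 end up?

1

365: h=9 → slot 9
190: h=4 → slot 4
442: h=9, h2=3, probe 9,1 → slot 1
748: h=8 → slot 8
590: h=6 → slot 6
399: h=4, h2=10, probe 4,3 → slot 3
773: h=4, h2=4, probe 4,8,1,5 → slot 5
577: h=5, h2=8, probe 5,2 → slot 2
Table: [∅, 442, 577, 399, 190, 773, 590, ∅, 748, 365, ∅]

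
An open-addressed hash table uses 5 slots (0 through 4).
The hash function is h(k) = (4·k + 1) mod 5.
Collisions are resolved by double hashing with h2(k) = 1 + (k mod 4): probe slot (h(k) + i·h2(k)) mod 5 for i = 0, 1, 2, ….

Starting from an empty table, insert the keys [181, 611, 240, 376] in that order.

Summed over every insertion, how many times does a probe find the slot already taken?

3

181 hashes to 0; slot 0 is free → place at 0.
611 hashes to 0, h2=4; 0 taken → place at 4.
240 hashes to 1; slot 1 is free → place at 1.
376 hashes to 0, h2=1; 0,1 taken → place at 2.
Table: [181, 240, 376, ∅, 611]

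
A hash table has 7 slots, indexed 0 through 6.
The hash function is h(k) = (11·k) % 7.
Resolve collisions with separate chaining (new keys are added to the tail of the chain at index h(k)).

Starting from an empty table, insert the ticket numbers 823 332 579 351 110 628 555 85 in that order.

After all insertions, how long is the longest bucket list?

Insert 823: h=2, bucket 2 empty → new chain.
Insert 332: h=5, bucket 5 empty → new chain.
Insert 579: h=6, bucket 6 empty → new chain.
Insert 351: h=4, bucket 4 empty → new chain.
Insert 110: h=6, bucket 6 nonempty → append to chain.
Insert 628: h=6, bucket 6 nonempty → append to chain.
Insert 555: h=1, bucket 1 empty → new chain.
Insert 85: h=4, bucket 4 nonempty → append to chain.
Final buckets:
0: ∅
1: 555
2: 823
3: ∅
4: 351 -> 85
5: 332
6: 579 -> 110 -> 628

3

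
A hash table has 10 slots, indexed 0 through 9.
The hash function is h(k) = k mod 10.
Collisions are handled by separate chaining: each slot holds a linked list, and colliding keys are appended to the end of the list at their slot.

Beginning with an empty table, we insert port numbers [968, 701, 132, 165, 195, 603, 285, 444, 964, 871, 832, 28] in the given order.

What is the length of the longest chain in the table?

3

968 → bucket 8
701 → bucket 1
132 → bucket 2
165 → bucket 5
195 → bucket 5 (collision)
603 → bucket 3
285 → bucket 5 (collision)
444 → bucket 4
964 → bucket 4 (collision)
871 → bucket 1 (collision)
832 → bucket 2 (collision)
28 → bucket 8 (collision)
Final buckets:
0: —
1: 701 -> 871
2: 132 -> 832
3: 603
4: 444 -> 964
5: 165 -> 195 -> 285
6: —
7: —
8: 968 -> 28
9: —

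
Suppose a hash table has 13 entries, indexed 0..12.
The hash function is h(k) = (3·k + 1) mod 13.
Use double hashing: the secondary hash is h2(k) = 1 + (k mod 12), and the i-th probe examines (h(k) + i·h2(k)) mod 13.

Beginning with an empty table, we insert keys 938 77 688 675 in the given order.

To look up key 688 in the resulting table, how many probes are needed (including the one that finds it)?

2

938: h=7 → slot 7
77: h=11 → slot 11
688: h=11, h2=5, probe 11,3 → slot 3
675: h=11, h2=4, probe 11,2 → slot 2
Table: [—, —, 675, 688, —, —, —, 938, —, —, —, 77, —]
Lookup 688: h=11, h2=5, probe 11,3 → found at 3.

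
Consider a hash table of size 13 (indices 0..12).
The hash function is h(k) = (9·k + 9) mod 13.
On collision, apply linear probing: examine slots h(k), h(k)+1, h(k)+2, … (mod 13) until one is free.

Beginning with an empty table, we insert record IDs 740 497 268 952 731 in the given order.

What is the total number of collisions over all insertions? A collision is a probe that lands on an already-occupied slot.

740: h=0 => slot 0
497: h=10 => slot 10
268: h=3 => slot 3
952: h=10, probe 10,11 => slot 11
731: h=10, probe 10,11,12 => slot 12
Table: [740, ∅, ∅, 268, ∅, ∅, ∅, ∅, ∅, ∅, 497, 952, 731]

3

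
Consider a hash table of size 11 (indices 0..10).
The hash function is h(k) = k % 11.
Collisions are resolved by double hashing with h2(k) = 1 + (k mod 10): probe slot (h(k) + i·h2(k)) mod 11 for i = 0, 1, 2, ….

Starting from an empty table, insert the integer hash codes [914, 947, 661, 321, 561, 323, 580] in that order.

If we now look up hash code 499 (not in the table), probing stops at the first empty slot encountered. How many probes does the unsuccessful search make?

Insert 914: h=1, slot 1 empty -> index 1.
Insert 947: h=1, h2=8, slot 1 occupied -> index 9.
Insert 661: h=1, h2=2, slot 1 occupied -> index 3.
Insert 321: h=2, slot 2 empty -> index 2.
Insert 561: h=0, slot 0 empty -> index 0.
Insert 323: h=4, slot 4 empty -> index 4.
Insert 580: h=8, slot 8 empty -> index 8.
Table: [561, 914, 321, 661, 323, —, —, —, 580, 947, —]
Lookup 499: h=4, h2=10, probe 4,3,2,1,0,10 → slot 10 empty, not found.

6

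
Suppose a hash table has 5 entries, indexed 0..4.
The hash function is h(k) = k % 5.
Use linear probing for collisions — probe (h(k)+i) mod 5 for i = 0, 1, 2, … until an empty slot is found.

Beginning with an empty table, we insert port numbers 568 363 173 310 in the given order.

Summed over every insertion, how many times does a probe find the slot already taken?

4

Insert 568: h=3, slot 3 empty -> index 3.
Insert 363: h=3, slot 3 occupied -> index 4.
Insert 173: h=3, slots 3,4 occupied -> index 0.
Insert 310: h=0, slot 0 occupied -> index 1.
Table: [173, 310, -, 568, 363]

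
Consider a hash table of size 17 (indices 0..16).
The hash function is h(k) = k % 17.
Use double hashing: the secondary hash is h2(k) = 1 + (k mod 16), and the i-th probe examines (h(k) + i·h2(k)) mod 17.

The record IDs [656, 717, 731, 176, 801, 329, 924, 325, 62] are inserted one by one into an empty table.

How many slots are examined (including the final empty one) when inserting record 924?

Insert 656: h=10, slot 10 empty → index 10.
Insert 717: h=3, slot 3 empty → index 3.
Insert 731: h=0, slot 0 empty → index 0.
Insert 176: h=6, slot 6 empty → index 6.
Insert 801: h=2, slot 2 empty → index 2.
Insert 329: h=6, h2=10, slot 6 occupied → index 16.
Insert 924: h=6, h2=13, slots 6,2 occupied → index 15.
Insert 325: h=2, h2=6, slot 2 occupied → index 8.
Insert 62: h=11, slot 11 empty → index 11.
Table: [731, _, 801, 717, _, _, 176, _, 325, _, 656, 62, _, _, _, 924, 329]

3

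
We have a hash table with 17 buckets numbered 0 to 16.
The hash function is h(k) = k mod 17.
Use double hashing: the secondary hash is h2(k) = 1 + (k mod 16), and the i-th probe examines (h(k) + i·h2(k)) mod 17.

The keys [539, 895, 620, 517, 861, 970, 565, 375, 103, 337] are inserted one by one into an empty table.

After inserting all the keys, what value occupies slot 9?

375

539: h=12 => slot 12
895: h=11 => slot 11
620: h=8 => slot 8
517: h=7 => slot 7
861: h=11, h2=14, probe 11,8,5 => slot 5
970: h=1 => slot 1
565: h=4 => slot 4
375: h=1, h2=8, probe 1,9 => slot 9
103: h=1, h2=8, probe 1,9,0 => slot 0
337: h=14 => slot 14
Table: [103, 970, _, _, 565, 861, _, 517, 620, 375, _, 895, 539, _, 337, _, _]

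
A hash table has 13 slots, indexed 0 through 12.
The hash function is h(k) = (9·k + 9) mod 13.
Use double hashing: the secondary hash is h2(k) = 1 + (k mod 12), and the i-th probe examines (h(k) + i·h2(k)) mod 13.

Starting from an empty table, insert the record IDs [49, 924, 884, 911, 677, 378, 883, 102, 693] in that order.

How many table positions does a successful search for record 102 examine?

5

Insert 49: h=8, slot 8 empty -> index 8.
Insert 924: h=5, slot 5 empty -> index 5.
Insert 884: h=9, slot 9 empty -> index 9.
Insert 911: h=5, h2=12, slot 5 occupied -> index 4.
Insert 677: h=5, h2=6, slot 5 occupied -> index 11.
Insert 378: h=5, h2=7, slot 5 occupied -> index 12.
Insert 883: h=0, slot 0 empty -> index 0.
Insert 102: h=4, h2=7, slots 4,11,5,12 occupied -> index 6.
Insert 693: h=6, h2=10, slot 6 occupied -> index 3.
Table: [883, ∅, ∅, 693, 911, 924, 102, ∅, 49, 884, ∅, 677, 378]
Lookup 102: h=4, h2=7, probe 4,11,5,12,6 → found at 6.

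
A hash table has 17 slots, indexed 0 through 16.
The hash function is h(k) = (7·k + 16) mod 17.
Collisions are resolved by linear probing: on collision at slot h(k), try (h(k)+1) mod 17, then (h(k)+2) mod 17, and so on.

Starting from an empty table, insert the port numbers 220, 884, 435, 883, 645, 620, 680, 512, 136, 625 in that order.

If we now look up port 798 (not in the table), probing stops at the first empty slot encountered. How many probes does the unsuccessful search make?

4

220: h=9 → slot 9
884: h=16 → slot 16
435: h=1 → slot 1
883: h=9, probe 9,10 → slot 10
645: h=9, probe 9,10,11 → slot 11
620: h=4 → slot 4
680: h=16, probe 16,0 → slot 0
512: h=13 → slot 13
136: h=16, probe 16,0,1,2 → slot 2
625: h=5 → slot 5
Table: [680, 435, 136, ., 620, 625, ., ., ., 220, 883, 645, ., 512, ., ., 884]
Lookup 798: h=9, probe 9,10,11,12 → slot 12 empty, not found.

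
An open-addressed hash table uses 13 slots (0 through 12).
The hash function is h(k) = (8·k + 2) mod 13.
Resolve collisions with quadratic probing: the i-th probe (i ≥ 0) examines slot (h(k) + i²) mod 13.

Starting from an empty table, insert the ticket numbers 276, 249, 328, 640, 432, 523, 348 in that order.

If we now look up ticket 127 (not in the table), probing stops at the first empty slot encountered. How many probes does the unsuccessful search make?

5

Insert 276: h=0, slot 0 empty => index 0.
Insert 249: h=5, slot 5 empty => index 5.
Insert 328: h=0, slot 0 occupied => index 1.
Insert 640: h=0, slots 0,1 occupied => index 4.
Insert 432: h=0, slots 0,1,4 occupied => index 9.
Insert 523: h=0, slots 0,1,4,9 occupied => index 3.
Insert 348: h=4, slots 4,5 occupied => index 8.
Table: [276, 328, ∅, 523, 640, 249, ∅, ∅, 348, 432, ∅, ∅, ∅]
Lookup 127: h=4, probe 4,5,8,0,7 → slot 7 empty, not found.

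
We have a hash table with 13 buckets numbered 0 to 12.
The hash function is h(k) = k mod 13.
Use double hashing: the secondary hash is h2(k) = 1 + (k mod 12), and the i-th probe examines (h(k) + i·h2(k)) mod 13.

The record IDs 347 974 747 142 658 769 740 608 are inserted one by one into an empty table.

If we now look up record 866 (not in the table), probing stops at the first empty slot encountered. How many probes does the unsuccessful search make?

Insert 347: h=9, slot 9 empty => index 9.
Insert 974: h=12, slot 12 empty => index 12.
Insert 747: h=6, slot 6 empty => index 6.
Insert 142: h=12, h2=11, slot 12 occupied => index 10.
Insert 658: h=8, slot 8 empty => index 8.
Insert 769: h=2, slot 2 empty => index 2.
Insert 740: h=12, h2=9, slots 12,8 occupied => index 4.
Insert 608: h=10, h2=9, slots 10,6,2 occupied => index 11.
Table: [-, -, 769, -, 740, -, 747, -, 658, 347, 142, 608, 974]
Lookup 866: h=8, h2=3, probe 8,11,1 → slot 1 empty, not found.

3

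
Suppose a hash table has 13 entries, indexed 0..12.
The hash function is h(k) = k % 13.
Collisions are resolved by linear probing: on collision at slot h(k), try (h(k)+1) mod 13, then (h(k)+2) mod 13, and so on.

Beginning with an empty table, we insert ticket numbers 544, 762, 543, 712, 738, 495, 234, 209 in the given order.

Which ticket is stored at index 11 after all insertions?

544: h=11 -> slot 11
762: h=8 -> slot 8
543: h=10 -> slot 10
712: h=10, probe 10,11,12 -> slot 12
738: h=10, probe 10,11,12,0 -> slot 0
495: h=1 -> slot 1
234: h=0, probe 0,1,2 -> slot 2
209: h=1, probe 1,2,3 -> slot 3
Table: [738, 495, 234, 209, -, -, -, -, 762, -, 543, 544, 712]

544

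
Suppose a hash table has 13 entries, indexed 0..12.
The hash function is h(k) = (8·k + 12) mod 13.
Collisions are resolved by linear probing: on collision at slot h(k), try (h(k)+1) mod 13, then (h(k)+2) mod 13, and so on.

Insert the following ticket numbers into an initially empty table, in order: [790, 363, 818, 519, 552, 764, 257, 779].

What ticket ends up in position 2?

764

790 hashes to 1; slot 1 is free => place at 1.
363 hashes to 4; slot 4 is free => place at 4.
818 hashes to 4; 4 taken => place at 5.
519 hashes to 4; 4,5 taken => place at 6.
552 hashes to 8; slot 8 is free => place at 8.
764 hashes to 1; 1 taken => place at 2.
257 hashes to 1; 1,2 taken => place at 3.
779 hashes to 4; 4,5,6 taken => place at 7.
Table: [., 790, 764, 257, 363, 818, 519, 779, 552, ., ., ., .]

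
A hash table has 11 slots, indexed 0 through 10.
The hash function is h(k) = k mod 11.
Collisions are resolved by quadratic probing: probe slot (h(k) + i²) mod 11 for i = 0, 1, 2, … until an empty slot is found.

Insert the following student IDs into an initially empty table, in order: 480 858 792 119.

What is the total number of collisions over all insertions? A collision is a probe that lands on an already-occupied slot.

480: h=7 -> slot 7
858: h=0 -> slot 0
792: h=0, probe 0,1 -> slot 1
119: h=9 -> slot 9
Table: [858, 792, ., ., ., ., ., 480, ., 119, .]

1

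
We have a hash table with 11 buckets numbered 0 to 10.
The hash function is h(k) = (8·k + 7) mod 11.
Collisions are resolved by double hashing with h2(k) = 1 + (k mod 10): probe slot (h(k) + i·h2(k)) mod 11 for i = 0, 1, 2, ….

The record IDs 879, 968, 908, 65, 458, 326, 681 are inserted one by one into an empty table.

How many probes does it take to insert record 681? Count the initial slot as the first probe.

2

Insert 879: h=10, slot 10 empty → index 10.
Insert 968: h=7, slot 7 empty → index 7.
Insert 908: h=0, slot 0 empty → index 0.
Insert 65: h=10, h2=6, slot 10 occupied → index 5.
Insert 458: h=8, slot 8 empty → index 8.
Insert 326: h=8, h2=7, slot 8 occupied → index 4.
Insert 681: h=10, h2=2, slot 10 occupied → index 1.
Table: [908, 681, -, -, 326, 65, -, 968, 458, -, 879]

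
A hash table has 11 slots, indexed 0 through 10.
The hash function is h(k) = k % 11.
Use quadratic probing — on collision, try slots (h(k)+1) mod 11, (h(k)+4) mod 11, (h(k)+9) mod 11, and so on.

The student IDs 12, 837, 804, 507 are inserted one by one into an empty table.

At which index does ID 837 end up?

2

Insert 12: h=1, slot 1 empty => index 1.
Insert 837: h=1, slot 1 occupied => index 2.
Insert 804: h=1, slots 1,2 occupied => index 5.
Insert 507: h=1, slots 1,2,5 occupied => index 10.
Table: [_, 12, 837, _, _, 804, _, _, _, _, 507]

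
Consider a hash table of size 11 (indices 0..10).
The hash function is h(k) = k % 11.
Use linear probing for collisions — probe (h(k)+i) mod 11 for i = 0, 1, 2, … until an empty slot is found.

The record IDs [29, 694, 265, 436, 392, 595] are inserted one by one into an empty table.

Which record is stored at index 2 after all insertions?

265

29 hashes to 7; slot 7 is free → place at 7.
694 hashes to 1; slot 1 is free → place at 1.
265 hashes to 1; 1 taken → place at 2.
436 hashes to 7; 7 taken → place at 8.
392 hashes to 7; 7,8 taken → place at 9.
595 hashes to 1; 1,2 taken → place at 3.
Table: [-, 694, 265, 595, -, -, -, 29, 436, 392, -]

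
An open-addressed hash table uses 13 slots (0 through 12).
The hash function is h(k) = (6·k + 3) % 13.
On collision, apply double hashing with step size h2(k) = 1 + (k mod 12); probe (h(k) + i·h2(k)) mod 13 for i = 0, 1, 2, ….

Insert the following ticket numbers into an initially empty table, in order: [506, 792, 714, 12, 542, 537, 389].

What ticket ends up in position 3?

506 hashes to 10; slot 10 is free -> place at 10.
792 hashes to 10, h2=1; 10 taken -> place at 11.
714 hashes to 10, h2=7; 10 taken -> place at 4.
12 hashes to 10, h2=1; 10,11 taken -> place at 12.
542 hashes to 5; slot 5 is free -> place at 5.
537 hashes to 1; slot 1 is free -> place at 1.
389 hashes to 10, h2=6; 10 taken -> place at 3.
Table: [_, 537, _, 389, 714, 542, _, _, _, _, 506, 792, 12]

389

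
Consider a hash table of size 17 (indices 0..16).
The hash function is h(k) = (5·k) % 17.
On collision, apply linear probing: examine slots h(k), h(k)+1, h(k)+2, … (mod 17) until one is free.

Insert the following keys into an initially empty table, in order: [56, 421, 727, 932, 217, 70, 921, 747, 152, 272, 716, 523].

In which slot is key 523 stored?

Insert 56: h=8, slot 8 empty -> index 8.
Insert 421: h=14, slot 14 empty -> index 14.
Insert 727: h=14, slot 14 occupied -> index 15.
Insert 932: h=2, slot 2 empty -> index 2.
Insert 217: h=14, slots 14,15 occupied -> index 16.
Insert 70: h=10, slot 10 empty -> index 10.
Insert 921: h=15, slots 15,16 occupied -> index 0.
Insert 747: h=12, slot 12 empty -> index 12.
Insert 152: h=12, slot 12 occupied -> index 13.
Insert 272: h=0, slot 0 occupied -> index 1.
Insert 716: h=10, slot 10 occupied -> index 11.
Insert 523: h=14, slots 14,15,16,0,1,2 occupied -> index 3.
Table: [921, 272, 932, 523, —, —, —, —, 56, —, 70, 716, 747, 152, 421, 727, 217]

3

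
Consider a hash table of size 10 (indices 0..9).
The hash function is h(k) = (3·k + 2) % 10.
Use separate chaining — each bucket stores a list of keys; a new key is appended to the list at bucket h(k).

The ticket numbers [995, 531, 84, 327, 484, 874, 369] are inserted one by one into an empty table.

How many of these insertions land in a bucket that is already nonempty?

2

Insert 995: h=7, bucket 7 empty -> new chain.
Insert 531: h=5, bucket 5 empty -> new chain.
Insert 84: h=4, bucket 4 empty -> new chain.
Insert 327: h=3, bucket 3 empty -> new chain.
Insert 484: h=4, bucket 4 nonempty -> append to chain.
Insert 874: h=4, bucket 4 nonempty -> append to chain.
Insert 369: h=9, bucket 9 empty -> new chain.
Final buckets:
0: ∅
1: ∅
2: ∅
3: 327
4: 84 -> 484 -> 874
5: 531
6: ∅
7: 995
8: ∅
9: 369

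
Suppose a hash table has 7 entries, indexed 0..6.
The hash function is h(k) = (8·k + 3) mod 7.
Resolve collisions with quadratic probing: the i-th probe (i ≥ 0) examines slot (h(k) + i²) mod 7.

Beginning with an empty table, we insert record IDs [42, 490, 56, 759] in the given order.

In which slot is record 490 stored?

4

Insert 42: h=3, slot 3 empty => index 3.
Insert 490: h=3, slot 3 occupied => index 4.
Insert 56: h=3, slots 3,4 occupied => index 0.
Insert 759: h=6, slot 6 empty => index 6.
Table: [56, —, —, 42, 490, —, 759]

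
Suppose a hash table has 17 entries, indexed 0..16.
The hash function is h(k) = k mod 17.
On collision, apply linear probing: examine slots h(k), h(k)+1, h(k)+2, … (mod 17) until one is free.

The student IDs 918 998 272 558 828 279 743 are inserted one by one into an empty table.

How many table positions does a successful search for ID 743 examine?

4

918: h=0 => slot 0
998: h=12 => slot 12
272: h=0, probe 0,1 => slot 1
558: h=14 => slot 14
828: h=12, probe 12,13 => slot 13
279: h=7 => slot 7
743: h=12, probe 12,13,14,15 => slot 15
Table: [918, 272, -, -, -, -, -, 279, -, -, -, -, 998, 828, 558, 743, -]
Lookup 743: h=12, probe 12,13,14,15 → found at 15.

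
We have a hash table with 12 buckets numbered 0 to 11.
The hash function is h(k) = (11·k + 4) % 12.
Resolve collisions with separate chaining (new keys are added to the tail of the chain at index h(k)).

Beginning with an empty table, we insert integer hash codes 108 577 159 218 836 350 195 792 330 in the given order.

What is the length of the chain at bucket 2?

2

108 → bucket 4
577 → bucket 3
159 → bucket 1
218 → bucket 2
836 → bucket 8
350 → bucket 2 (collision)
195 → bucket 1 (collision)
792 → bucket 4 (collision)
330 → bucket 10
Final buckets:
0: .
1: 159 -> 195
2: 218 -> 350
3: 577
4: 108 -> 792
5: .
6: .
7: .
8: 836
9: .
10: 330
11: .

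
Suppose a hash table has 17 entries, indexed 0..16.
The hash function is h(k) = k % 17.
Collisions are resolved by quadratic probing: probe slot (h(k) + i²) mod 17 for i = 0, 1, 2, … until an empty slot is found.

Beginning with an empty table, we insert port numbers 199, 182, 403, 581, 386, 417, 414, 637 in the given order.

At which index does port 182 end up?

199: h=12 -> slot 12
182: h=12, probe 12,13 -> slot 13
403: h=12, probe 12,13,16 -> slot 16
581: h=3 -> slot 3
386: h=12, probe 12,13,16,4 -> slot 4
417: h=9 -> slot 9
414: h=6 -> slot 6
637: h=8 -> slot 8
Table: [_, _, _, 581, 386, _, 414, _, 637, 417, _, _, 199, 182, _, _, 403]

13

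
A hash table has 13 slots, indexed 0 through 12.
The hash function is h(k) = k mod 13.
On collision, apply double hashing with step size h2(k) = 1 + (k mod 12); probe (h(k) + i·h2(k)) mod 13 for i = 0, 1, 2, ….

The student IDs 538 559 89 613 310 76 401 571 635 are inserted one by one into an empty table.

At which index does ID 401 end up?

538: h=5 -> slot 5
559: h=0 -> slot 0
89: h=11 -> slot 11
613: h=2 -> slot 2
310: h=11, h2=11, probe 11,9 -> slot 9
76: h=11, h2=5, probe 11,3 -> slot 3
401: h=11, h2=6, probe 11,4 -> slot 4
571: h=12 -> slot 12
635: h=11, h2=12, probe 11,10 -> slot 10
Table: [559, ∅, 613, 76, 401, 538, ∅, ∅, ∅, 310, 635, 89, 571]

4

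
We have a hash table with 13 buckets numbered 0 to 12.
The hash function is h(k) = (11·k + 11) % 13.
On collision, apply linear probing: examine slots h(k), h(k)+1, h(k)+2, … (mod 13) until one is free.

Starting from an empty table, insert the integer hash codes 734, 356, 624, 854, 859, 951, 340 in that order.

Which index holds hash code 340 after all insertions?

734 hashes to 12; slot 12 is free => place at 12.
356 hashes to 1; slot 1 is free => place at 1.
624 hashes to 11; slot 11 is free => place at 11.
854 hashes to 6; slot 6 is free => place at 6.
859 hashes to 9; slot 9 is free => place at 9.
951 hashes to 7; slot 7 is free => place at 7.
340 hashes to 7; 7 taken => place at 8.
Table: [∅, 356, ∅, ∅, ∅, ∅, 854, 951, 340, 859, ∅, 624, 734]

8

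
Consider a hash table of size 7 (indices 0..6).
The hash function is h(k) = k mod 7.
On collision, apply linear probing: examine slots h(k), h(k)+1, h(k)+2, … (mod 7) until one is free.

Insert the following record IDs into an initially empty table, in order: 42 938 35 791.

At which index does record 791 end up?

3

42 hashes to 0; slot 0 is free => place at 0.
938 hashes to 0; 0 taken => place at 1.
35 hashes to 0; 0,1 taken => place at 2.
791 hashes to 0; 0,1,2 taken => place at 3.
Table: [42, 938, 35, 791, ∅, ∅, ∅]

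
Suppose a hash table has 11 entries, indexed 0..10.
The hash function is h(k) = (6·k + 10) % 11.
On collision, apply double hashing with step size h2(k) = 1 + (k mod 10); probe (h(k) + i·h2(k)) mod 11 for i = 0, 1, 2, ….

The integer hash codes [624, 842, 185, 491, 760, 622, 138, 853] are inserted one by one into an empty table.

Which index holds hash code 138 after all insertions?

7

624 hashes to 3; slot 3 is free → place at 3.
842 hashes to 2; slot 2 is free → place at 2.
185 hashes to 9; slot 9 is free → place at 9.
491 hashes to 8; slot 8 is free → place at 8.
760 hashes to 5; slot 5 is free → place at 5.
622 hashes to 2, h2=3; 2,5,8 taken → place at 0.
138 hashes to 2, h2=9; 2,0,9 taken → place at 7.
853 hashes to 2, h2=4; 2 taken → place at 6.
Table: [622, ., 842, 624, ., 760, 853, 138, 491, 185, .]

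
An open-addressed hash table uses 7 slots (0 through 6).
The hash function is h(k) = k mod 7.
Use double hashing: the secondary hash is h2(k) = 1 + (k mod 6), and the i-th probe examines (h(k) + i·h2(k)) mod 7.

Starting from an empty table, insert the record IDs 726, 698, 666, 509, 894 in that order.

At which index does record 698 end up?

Insert 726: h=5, slot 5 empty → index 5.
Insert 698: h=5, h2=3, slot 5 occupied → index 1.
Insert 666: h=1, h2=1, slot 1 occupied → index 2.
Insert 509: h=5, h2=6, slot 5 occupied → index 4.
Insert 894: h=5, h2=1, slot 5 occupied → index 6.
Table: [—, 698, 666, —, 509, 726, 894]

1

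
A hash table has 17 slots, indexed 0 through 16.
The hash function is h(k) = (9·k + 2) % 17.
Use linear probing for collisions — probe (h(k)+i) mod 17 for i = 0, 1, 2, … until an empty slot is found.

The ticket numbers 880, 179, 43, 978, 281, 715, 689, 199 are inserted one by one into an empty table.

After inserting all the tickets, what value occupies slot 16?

880: h=0 → slot 0
179: h=15 → slot 15
43: h=15, probe 15,16 → slot 16
978: h=15, probe 15,16,0,1 → slot 1
281: h=15, probe 15,16,0,1,2 → slot 2
715: h=11 → slot 11
689: h=15, probe 15,16,0,1,2,3 → slot 3
199: h=8 → slot 8
Table: [880, 978, 281, 689, ∅, ∅, ∅, ∅, 199, ∅, ∅, 715, ∅, ∅, ∅, 179, 43]

43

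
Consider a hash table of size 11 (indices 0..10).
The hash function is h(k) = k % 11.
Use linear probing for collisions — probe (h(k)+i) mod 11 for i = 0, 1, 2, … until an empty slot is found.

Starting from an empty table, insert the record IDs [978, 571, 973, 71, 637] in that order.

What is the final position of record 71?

6

978: h=10 => slot 10
571: h=10, probe 10,0 => slot 0
973: h=5 => slot 5
71: h=5, probe 5,6 => slot 6
637: h=10, probe 10,0,1 => slot 1
Table: [571, 637, _, _, _, 973, 71, _, _, _, 978]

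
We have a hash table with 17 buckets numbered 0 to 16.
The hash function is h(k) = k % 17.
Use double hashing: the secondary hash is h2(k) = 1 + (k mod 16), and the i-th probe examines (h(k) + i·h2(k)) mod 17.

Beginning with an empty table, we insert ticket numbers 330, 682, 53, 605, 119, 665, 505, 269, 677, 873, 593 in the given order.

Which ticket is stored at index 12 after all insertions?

665

330: h=7 -> slot 7
682: h=2 -> slot 2
53: h=2, h2=6, probe 2,8 -> slot 8
605: h=10 -> slot 10
119: h=0 -> slot 0
665: h=2, h2=10, probe 2,12 -> slot 12
505: h=12, h2=10, probe 12,5 -> slot 5
269: h=14 -> slot 14
677: h=14, h2=6, probe 14,3 -> slot 3
873: h=6 -> slot 6
593: h=15 -> slot 15
Table: [119, ∅, 682, 677, ∅, 505, 873, 330, 53, ∅, 605, ∅, 665, ∅, 269, 593, ∅]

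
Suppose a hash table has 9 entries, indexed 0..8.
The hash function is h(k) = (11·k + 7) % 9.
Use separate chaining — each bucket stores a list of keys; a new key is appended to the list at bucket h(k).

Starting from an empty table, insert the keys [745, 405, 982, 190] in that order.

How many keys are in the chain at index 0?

Insert 745: h=3, bucket 3 empty → new chain.
Insert 405: h=7, bucket 7 empty → new chain.
Insert 982: h=0, bucket 0 empty → new chain.
Insert 190: h=0, bucket 0 nonempty → append to chain.
Final buckets:
0: 982 -> 190
1: -
2: -
3: 745
4: -
5: -
6: -
7: 405
8: -

2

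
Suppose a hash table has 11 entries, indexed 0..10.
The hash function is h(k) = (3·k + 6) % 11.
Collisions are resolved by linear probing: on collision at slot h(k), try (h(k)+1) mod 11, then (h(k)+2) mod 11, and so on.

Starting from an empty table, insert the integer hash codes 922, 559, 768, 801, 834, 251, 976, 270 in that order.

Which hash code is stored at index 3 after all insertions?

922: h=0 => slot 0
559: h=0, probe 0,1 => slot 1
768: h=0, probe 0,1,2 => slot 2
801: h=0, probe 0,1,2,3 => slot 3
834: h=0, probe 0,1,2,3,4 => slot 4
251: h=0, probe 0,1,2,3,4,5 => slot 5
976: h=8 => slot 8
270: h=2, probe 2,3,4,5,6 => slot 6
Table: [922, 559, 768, 801, 834, 251, 270, —, 976, —, —]

801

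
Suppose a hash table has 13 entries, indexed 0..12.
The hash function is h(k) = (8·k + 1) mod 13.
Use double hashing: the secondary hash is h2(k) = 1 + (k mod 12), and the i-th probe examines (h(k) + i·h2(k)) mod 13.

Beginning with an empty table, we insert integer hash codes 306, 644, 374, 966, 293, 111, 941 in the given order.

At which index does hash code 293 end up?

306: h=5 => slot 5
644: h=5, h2=9, probe 5,1 => slot 1
374: h=3 => slot 3
966: h=7 => slot 7
293: h=5, h2=6, probe 5,11 => slot 11
111: h=5, h2=4, probe 5,9 => slot 9
941: h=2 => slot 2
Table: [_, 644, 941, 374, _, 306, _, 966, _, 111, _, 293, _]

11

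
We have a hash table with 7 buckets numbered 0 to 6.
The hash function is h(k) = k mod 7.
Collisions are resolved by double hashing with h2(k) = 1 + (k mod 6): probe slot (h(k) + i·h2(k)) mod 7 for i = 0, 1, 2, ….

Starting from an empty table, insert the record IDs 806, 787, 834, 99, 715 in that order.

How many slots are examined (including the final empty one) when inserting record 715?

4

806 hashes to 1; slot 1 is free -> place at 1.
787 hashes to 3; slot 3 is free -> place at 3.
834 hashes to 1, h2=1; 1 taken -> place at 2.
99 hashes to 1, h2=4; 1 taken -> place at 5.
715 hashes to 1, h2=2; 1,3,5 taken -> place at 0.
Table: [715, 806, 834, 787, -, 99, -]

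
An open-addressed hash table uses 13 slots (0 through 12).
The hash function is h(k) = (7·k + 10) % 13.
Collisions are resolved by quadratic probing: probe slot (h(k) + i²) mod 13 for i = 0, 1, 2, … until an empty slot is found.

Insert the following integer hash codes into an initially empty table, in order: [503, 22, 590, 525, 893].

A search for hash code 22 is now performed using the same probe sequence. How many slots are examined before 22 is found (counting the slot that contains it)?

2

Insert 503: h=8, slot 8 empty → index 8.
Insert 22: h=8, slot 8 occupied → index 9.
Insert 590: h=6, slot 6 empty → index 6.
Insert 525: h=6, slot 6 occupied → index 7.
Insert 893: h=8, slots 8,9 occupied → index 12.
Table: [-, -, -, -, -, -, 590, 525, 503, 22, -, -, 893]
Lookup 22: h=8, probe 8,9 → found at 9.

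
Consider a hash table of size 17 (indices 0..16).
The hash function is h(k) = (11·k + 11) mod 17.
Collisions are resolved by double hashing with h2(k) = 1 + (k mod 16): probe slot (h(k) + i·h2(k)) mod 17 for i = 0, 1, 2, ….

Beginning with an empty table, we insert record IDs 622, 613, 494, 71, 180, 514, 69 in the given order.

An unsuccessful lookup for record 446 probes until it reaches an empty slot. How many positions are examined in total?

3

622 hashes to 2; slot 2 is free → place at 2.
613 hashes to 5; slot 5 is free → place at 5.
494 hashes to 5, h2=15; 5 taken → place at 3.
71 hashes to 10; slot 10 is free → place at 10.
180 hashes to 2, h2=5; 2 taken → place at 7.
514 hashes to 4; slot 4 is free → place at 4.
69 hashes to 5, h2=6; 5 taken → place at 11.
Table: [∅, ∅, 622, 494, 514, 613, ∅, 180, ∅, ∅, 71, 69, ∅, ∅, ∅, ∅, ∅]
Lookup 446: h=4, h2=15, probe 4,2,0 → slot 0 empty, not found.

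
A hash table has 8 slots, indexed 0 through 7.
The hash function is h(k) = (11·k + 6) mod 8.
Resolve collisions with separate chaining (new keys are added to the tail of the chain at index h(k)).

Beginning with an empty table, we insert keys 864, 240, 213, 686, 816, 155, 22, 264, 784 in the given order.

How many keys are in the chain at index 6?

5

Insert 864: h=6, bucket 6 empty -> new chain.
Insert 240: h=6, bucket 6 nonempty -> append to chain.
Insert 213: h=5, bucket 5 empty -> new chain.
Insert 686: h=0, bucket 0 empty -> new chain.
Insert 816: h=6, bucket 6 nonempty -> append to chain.
Insert 155: h=7, bucket 7 empty -> new chain.
Insert 22: h=0, bucket 0 nonempty -> append to chain.
Insert 264: h=6, bucket 6 nonempty -> append to chain.
Insert 784: h=6, bucket 6 nonempty -> append to chain.
Final buckets:
0: 686 -> 22
1: ∅
2: ∅
3: ∅
4: ∅
5: 213
6: 864 -> 240 -> 816 -> 264 -> 784
7: 155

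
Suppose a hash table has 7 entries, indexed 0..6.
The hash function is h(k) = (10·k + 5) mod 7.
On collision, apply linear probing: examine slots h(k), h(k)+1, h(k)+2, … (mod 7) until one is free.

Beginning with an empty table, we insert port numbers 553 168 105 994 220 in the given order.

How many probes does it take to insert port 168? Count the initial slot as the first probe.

553 hashes to 5; slot 5 is free -> place at 5.
168 hashes to 5; 5 taken -> place at 6.
105 hashes to 5; 5,6 taken -> place at 0.
994 hashes to 5; 5,6,0 taken -> place at 1.
220 hashes to 0; 0,1 taken -> place at 2.
Table: [105, 994, 220, —, —, 553, 168]

2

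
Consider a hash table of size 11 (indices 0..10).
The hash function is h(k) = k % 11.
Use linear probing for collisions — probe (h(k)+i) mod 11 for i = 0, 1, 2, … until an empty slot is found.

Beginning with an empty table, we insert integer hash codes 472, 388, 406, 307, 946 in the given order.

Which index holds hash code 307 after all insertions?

1

472 hashes to 10; slot 10 is free => place at 10.
388 hashes to 3; slot 3 is free => place at 3.
406 hashes to 10; 10 taken => place at 0.
307 hashes to 10; 10,0 taken => place at 1.
946 hashes to 0; 0,1 taken => place at 2.
Table: [406, 307, 946, 388, —, —, —, —, —, —, 472]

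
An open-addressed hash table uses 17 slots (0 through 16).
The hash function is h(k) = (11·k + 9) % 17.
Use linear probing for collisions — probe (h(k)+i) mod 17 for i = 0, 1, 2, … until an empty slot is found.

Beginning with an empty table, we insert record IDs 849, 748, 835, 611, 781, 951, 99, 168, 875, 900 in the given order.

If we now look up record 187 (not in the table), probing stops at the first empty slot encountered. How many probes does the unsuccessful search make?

849 hashes to 15; slot 15 is free → place at 15.
748 hashes to 9; slot 9 is free → place at 9.
835 hashes to 14; slot 14 is free → place at 14.
611 hashes to 15; 15 taken → place at 16.
781 hashes to 15; 15,16 taken → place at 0.
951 hashes to 15; 15,16,0 taken → place at 1.
99 hashes to 10; slot 10 is free → place at 10.
168 hashes to 4; slot 4 is free → place at 4.
875 hashes to 12; slot 12 is free → place at 12.
900 hashes to 15; 15,16,0,1 taken → place at 2.
Table: [781, 951, 900, _, 168, _, _, _, _, 748, 99, _, 875, _, 835, 849, 611]
Lookup 187: h=9, probe 9,10,11 → slot 11 empty, not found.

3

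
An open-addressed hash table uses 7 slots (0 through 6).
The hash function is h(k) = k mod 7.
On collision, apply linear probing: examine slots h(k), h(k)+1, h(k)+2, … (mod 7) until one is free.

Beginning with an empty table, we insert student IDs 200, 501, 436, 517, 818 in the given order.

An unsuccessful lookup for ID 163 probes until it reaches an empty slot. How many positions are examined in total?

2

Insert 200: h=4, slot 4 empty -> index 4.
Insert 501: h=4, slot 4 occupied -> index 5.
Insert 436: h=2, slot 2 empty -> index 2.
Insert 517: h=6, slot 6 empty -> index 6.
Insert 818: h=6, slot 6 occupied -> index 0.
Table: [818, ∅, 436, ∅, 200, 501, 517]
Lookup 163: h=2, probe 2,3 → slot 3 empty, not found.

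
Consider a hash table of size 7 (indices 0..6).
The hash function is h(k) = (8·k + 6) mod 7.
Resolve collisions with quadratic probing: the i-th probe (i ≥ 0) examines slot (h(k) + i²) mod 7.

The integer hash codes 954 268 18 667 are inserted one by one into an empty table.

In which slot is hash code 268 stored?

2

954: h=1 → slot 1
268: h=1, probe 1,2 → slot 2
18: h=3 → slot 3
667: h=1, probe 1,2,5 → slot 5
Table: [-, 954, 268, 18, -, 667, -]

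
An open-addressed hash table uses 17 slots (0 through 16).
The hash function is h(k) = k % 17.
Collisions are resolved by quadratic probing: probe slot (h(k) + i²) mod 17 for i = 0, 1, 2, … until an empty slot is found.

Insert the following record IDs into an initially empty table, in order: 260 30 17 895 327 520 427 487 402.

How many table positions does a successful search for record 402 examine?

3

260: h=5 -> slot 5
30: h=13 -> slot 13
17: h=0 -> slot 0
895: h=11 -> slot 11
327: h=4 -> slot 4
520: h=10 -> slot 10
427: h=2 -> slot 2
487: h=11, probe 11,12 -> slot 12
402: h=11, probe 11,12,15 -> slot 15
Table: [17, -, 427, -, 327, 260, -, -, -, -, 520, 895, 487, 30, -, 402, -]
Lookup 402: h=11, probe 11,12,15 → found at 15.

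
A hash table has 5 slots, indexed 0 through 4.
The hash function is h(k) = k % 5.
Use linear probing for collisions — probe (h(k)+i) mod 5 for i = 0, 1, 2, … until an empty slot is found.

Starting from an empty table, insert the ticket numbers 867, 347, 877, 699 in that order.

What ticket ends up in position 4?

Insert 867: h=2, slot 2 empty -> index 2.
Insert 347: h=2, slot 2 occupied -> index 3.
Insert 877: h=2, slots 2,3 occupied -> index 4.
Insert 699: h=4, slot 4 occupied -> index 0.
Table: [699, ∅, 867, 347, 877]

877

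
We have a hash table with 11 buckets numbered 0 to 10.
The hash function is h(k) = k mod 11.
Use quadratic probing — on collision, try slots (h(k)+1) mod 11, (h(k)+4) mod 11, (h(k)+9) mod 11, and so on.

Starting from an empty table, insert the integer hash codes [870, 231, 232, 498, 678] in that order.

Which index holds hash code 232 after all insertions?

2

Insert 870: h=1, slot 1 empty → index 1.
Insert 231: h=0, slot 0 empty → index 0.
Insert 232: h=1, slot 1 occupied → index 2.
Insert 498: h=3, slot 3 empty → index 3.
Insert 678: h=7, slot 7 empty → index 7.
Table: [231, 870, 232, 498, —, —, —, 678, —, —, —]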